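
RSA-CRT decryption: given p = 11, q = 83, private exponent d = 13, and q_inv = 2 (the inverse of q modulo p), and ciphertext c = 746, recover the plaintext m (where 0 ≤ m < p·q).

663

d_p = d mod (p−1) = 13 mod 10 = 3; d_q = d mod (q−1) = 13.
m₁ = c^(d_p) mod p: c ≡ 9 (mod 11), and 9^3 mod 11 = 3.
m₂ = c^(d_q) mod q: c ≡ 82 (mod 83), and 82^13 mod 83 = 82.
h = q_inv·(m₁ − m₂) mod p = 2·(3 − 82) mod 11 = 7.
m = m₂ + h·q = 82 + 7·83 = 663.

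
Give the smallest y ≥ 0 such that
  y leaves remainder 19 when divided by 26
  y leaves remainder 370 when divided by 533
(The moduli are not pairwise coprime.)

903

gcd(26, 533) = 13 and 13 | (370 − 19), so the pair is consistent; merging gives y ≡ 903 (mod 1066), where 1066 = lcm(26, 533).
The solution is unique modulo lcm(26, 533) = 1066.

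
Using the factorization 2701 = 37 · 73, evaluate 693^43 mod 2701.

434

Mod 37: 693 ≡ 27; by Fermat, exponent reduces to 43 mod 36 = 7; 27^7 ≡ 27 (mod 37).
Mod 73: 693 ≡ 36; 36^43 ≡ 69 (mod 73).
Combine by CRT: x ≡ 27 (mod 37), x ≡ 69 (mod 73) ⇒ x ≡ 434 (mod 2701).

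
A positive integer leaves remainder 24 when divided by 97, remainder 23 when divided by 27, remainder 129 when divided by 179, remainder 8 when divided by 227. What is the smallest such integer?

The moduli are pairwise coprime; M = 97·27·179·227 = 106417827.
M/97 = 1097091; 1097091 ≡ 21 (mod 97); 21·37 ≡ 1, so inverse 37.
M/27 = 3941401; 3941401 ≡ 22 (mod 27); 22·16 ≡ 1, so inverse 16.
M/179 = 594513; 594513 ≡ 54 (mod 179); 54·63 ≡ 1, so inverse 63.
M/227 = 468801; 468801 ≡ 46 (mod 227); 46·153 ≡ 1, so inverse 153.
n ≡ 24·1097091·37 + 23·3941401·16 + 129·594513·63 + 8·468801·153 = 7830071951.
7830071951 mod 106417827 = 61570580.

61570580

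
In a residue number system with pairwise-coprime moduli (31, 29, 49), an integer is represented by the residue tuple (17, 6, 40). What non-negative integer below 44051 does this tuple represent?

From x ≡ 17 (mod 31) write x = 17 + 31t. Substituting into x ≡ 6 (mod 29) gives 31t ≡ 18 (mod 29), and since 2⁻¹ ≡ 15 (mod 29), t ≡ 9. Hence x ≡ 17 + 31·9 = 296 (mod 899).
From x ≡ 296 (mod 899) write x = 296 + 899t. Substituting into x ≡ 40 (mod 49) gives 899t ≡ 38 (mod 49), and since 17⁻¹ ≡ 26 (mod 49), t ≡ 8. Hence x ≡ 296 + 899·8 = 7488 (mod 44051).

7488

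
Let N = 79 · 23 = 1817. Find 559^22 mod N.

967

Mod 79: 559 ≡ 6; 6^22 ≡ 19 (mod 79).
Mod 23: 559 ≡ 7; since 22 | 22, by Fermat 7^22 ≡ 1 (mod 23).
Combine by CRT: x ≡ 19 (mod 79), x ≡ 1 (mod 23) ⇒ x ≡ 967 (mod 1817).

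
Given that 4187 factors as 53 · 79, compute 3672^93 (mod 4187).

1444

Mod 53: 3672 ≡ 15; by Fermat, exponent reduces to 93 mod 52 = 41; 15^41 ≡ 13 (mod 53).
Mod 79: 3672 ≡ 38; by Fermat, exponent reduces to 93 mod 78 = 15; 38^15 ≡ 22 (mod 79).
Combine by CRT: x ≡ 13 (mod 53), x ≡ 22 (mod 79) ⇒ x ≡ 1444 (mod 4187).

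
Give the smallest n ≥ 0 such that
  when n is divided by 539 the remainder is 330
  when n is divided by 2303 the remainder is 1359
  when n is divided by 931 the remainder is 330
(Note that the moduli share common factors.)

gcd(539, 2303) = 49 and 49 | (1359 − 330), so the pair is consistent; merging gives n ≡ 10571 (mod 25333), where 25333 = lcm(539, 2303).
gcd(25333, 931) = 49 and 49 | (330 − 10571), so the pair is consistent; merging gives n ≡ 10571 (mod 481327), where 481327 = lcm(25333, 931).
The solution is unique modulo lcm(539, 2303, 931) = 481327.

10571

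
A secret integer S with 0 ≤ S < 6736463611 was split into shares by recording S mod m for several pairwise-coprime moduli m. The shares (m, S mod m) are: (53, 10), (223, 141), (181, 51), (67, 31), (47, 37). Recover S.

The moduli are pairwise coprime; N = 53·223·181·67·47 = 6736463611.
N/53 = 127103087; 127103087 ≡ 24 (mod 53); 24·42 ≡ 1, so inverse 42.
N/223 = 30208357; 30208357 ≡ 108 (mod 223); 108·159 ≡ 1, so inverse 159.
N/181 = 37218031; 37218031 ≡ 87 (mod 181); 87·129 ≡ 1, so inverse 129.
N/67 = 100544233; 100544233 ≡ 13 (mod 67); 13·31 ≡ 1, so inverse 31.
N/47 = 143329013; 143329013 ≡ 22 (mod 47); 22·15 ≡ 1, so inverse 15.
S ≡ 10·127103087·42 + 141·30208357·159 + 51·37218031·129 + 31·100544233·31 + 37·143329013·15 = 1151652488200.
1151652488200 mod 6736463611 = 6453674330.

6453674330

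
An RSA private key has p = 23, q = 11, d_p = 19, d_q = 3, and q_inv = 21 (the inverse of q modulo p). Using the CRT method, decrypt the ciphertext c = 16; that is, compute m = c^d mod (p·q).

m₁ = c^(d_p) mod p: c ≡ 16 (mod 23), and 16^19 mod 23 = 12.
m₂ = c^(d_q) mod q: c ≡ 5 (mod 11), and 5^3 mod 11 = 4.
h = q_inv·(m₁ − m₂) mod p = 21·(12 − 4) mod 23 = 7.
m = m₂ + h·q = 4 + 7·11 = 81.

81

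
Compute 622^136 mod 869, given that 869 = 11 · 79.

808

Mod 11: 622 ≡ 6; by Fermat, exponent reduces to 136 mod 10 = 6; 6^6 ≡ 5 (mod 11).
Mod 79: 622 ≡ 69; by Fermat, exponent reduces to 136 mod 78 = 58; 69^58 ≡ 18 (mod 79).
Combine by CRT: x ≡ 5 (mod 11), x ≡ 18 (mod 79) ⇒ x ≡ 808 (mod 869).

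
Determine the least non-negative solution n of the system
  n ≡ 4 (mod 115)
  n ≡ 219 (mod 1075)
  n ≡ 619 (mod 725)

59344

Combine the congruences pairwise.
gcd(115, 1075) = 5 and 5 | (219 − 4), so the pair is consistent; merging gives n ≡ 9894 (mod 24725), where 24725 = lcm(115, 1075).
gcd(24725, 725) = 25 and 25 | (619 − 9894), so the pair is consistent; merging gives n ≡ 59344 (mod 717025), where 717025 = lcm(24725, 725).
The solution is unique modulo lcm(115, 1075, 725) = 717025.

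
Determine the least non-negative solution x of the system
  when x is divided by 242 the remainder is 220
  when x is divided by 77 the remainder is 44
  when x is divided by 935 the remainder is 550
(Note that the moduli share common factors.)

9900

Combine the congruences pairwise.
gcd(242, 77) = 11 and 11 | (44 − 220), so the pair is consistent; merging gives x ≡ 1430 (mod 1694), where 1694 = lcm(242, 77).
gcd(1694, 935) = 11 and 11 | (550 − 1430), so the pair is consistent; merging gives x ≡ 9900 (mod 143990), where 143990 = lcm(1694, 935).
The solution is unique modulo lcm(242, 77, 935) = 143990.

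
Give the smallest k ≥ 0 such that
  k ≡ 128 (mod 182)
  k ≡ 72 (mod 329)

4678

gcd(182, 329) = 7 and 7 | (72 − 128), so the pair is consistent; merging gives k ≡ 4678 (mod 8554), where 8554 = lcm(182, 329).
The solution is unique modulo lcm(182, 329) = 8554.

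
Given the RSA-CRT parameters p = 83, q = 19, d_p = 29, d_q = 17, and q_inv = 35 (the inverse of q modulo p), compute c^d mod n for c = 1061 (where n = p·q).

m₁ = c^(d_p) mod p: c ≡ 65 (mod 83), and 65^29 mod 83 = 36.
m₂ = c^(d_q) mod q: c ≡ 16 (mod 19), and 16^17 mod 19 = 6.
h = q_inv·(m₁ − m₂) mod p = 35·(36 − 6) mod 83 = 54.
m = m₂ + h·q = 6 + 54·19 = 1032.

1032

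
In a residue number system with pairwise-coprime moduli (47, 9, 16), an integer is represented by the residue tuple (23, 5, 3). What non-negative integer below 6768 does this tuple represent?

From x ≡ 23 (mod 47) write x = 23 + 47t. Substituting into x ≡ 5 (mod 9) gives 47t ≡ 0 (mod 9), and since 2⁻¹ ≡ 5 (mod 9), t ≡ 0. Hence x ≡ 23 + 47·0 = 23 (mod 423).
From x ≡ 23 (mod 423) write x = 23 + 423t. Substituting into x ≡ 3 (mod 16) gives 423t ≡ 12 (mod 16), and since 7⁻¹ ≡ 7 (mod 16), t ≡ 4. Hence x ≡ 23 + 423·4 = 1715 (mod 6768).

1715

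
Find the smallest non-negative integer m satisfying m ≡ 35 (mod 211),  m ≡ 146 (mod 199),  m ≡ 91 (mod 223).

7276581

Combine the congruences pairwise.
From m ≡ 35 (mod 211) write m = 35 + 211t. Substituting into m ≡ 146 (mod 199) gives 211t ≡ 111 (mod 199), and since 12⁻¹ ≡ 83 (mod 199), t ≡ 59. Hence m ≡ 35 + 211·59 = 12484 (mod 41989).
From m ≡ 12484 (mod 41989) write m = 12484 + 41989t. Substituting into m ≡ 91 (mod 223) gives 41989t ≡ 95 (mod 223), and since 65⁻¹ ≡ 199 (mod 223), t ≡ 173. Hence m ≡ 12484 + 41989·173 = 7276581 (mod 9363547).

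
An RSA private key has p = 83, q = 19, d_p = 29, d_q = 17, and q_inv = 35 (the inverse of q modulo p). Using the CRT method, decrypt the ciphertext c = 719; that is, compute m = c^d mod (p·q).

m₁ = c^(d_p) mod p: c ≡ 55 (mod 83), and 55^29 mod 83 = 8.
m₂ = c^(d_q) mod q: c ≡ 16 (mod 19), and 16^17 mod 19 = 6.
h = q_inv·(m₁ − m₂) mod p = 35·(8 − 6) mod 83 = 70.
m = m₂ + h·q = 6 + 70·19 = 1336.

1336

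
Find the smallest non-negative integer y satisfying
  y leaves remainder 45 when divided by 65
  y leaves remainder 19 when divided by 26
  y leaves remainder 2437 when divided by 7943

50095

gcd(65, 26) = 13 and 13 | (19 − 45), so the pair is consistent; merging gives y ≡ 45 (mod 130), where 130 = lcm(65, 26).
gcd(130, 7943) = 13 and 13 | (2437 − 45), so the pair is consistent; merging gives y ≡ 50095 (mod 79430), where 79430 = lcm(130, 7943).
The solution is unique modulo lcm(65, 26, 7943) = 79430.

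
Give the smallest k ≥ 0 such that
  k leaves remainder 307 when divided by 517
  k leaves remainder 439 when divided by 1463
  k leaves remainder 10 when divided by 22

37014

gcd(517, 1463) = 11 and 11 | (439 − 307), so the pair is consistent; merging gives k ≡ 37014 (mod 68761), where 68761 = lcm(517, 1463).
gcd(68761, 22) = 11 and 11 | (10 − 37014), so the pair is consistent; merging gives k ≡ 37014 (mod 137522), where 137522 = lcm(68761, 22).
The solution is unique modulo lcm(517, 1463, 22) = 137522.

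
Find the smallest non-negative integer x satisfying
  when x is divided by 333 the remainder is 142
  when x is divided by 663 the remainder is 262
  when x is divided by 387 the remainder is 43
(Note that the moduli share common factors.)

gcd(333, 663) = 3 and 3 | (262 − 142), so the pair is consistent; merging gives x ≡ 26782 (mod 73593), where 73593 = lcm(333, 663).
gcd(73593, 387) = 9 and 9 | (43 − 26782), so the pair is consistent; merging gives x ≡ 1793014 (mod 3164499), where 3164499 = lcm(73593, 387).
The solution is unique modulo lcm(333, 663, 387) = 3164499.

1793014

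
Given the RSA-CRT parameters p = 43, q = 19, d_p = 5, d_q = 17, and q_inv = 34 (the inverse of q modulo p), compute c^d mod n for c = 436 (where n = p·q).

208

m₁ = c^(d_p) mod p: c ≡ 6 (mod 43), and 6^5 mod 43 = 36.
m₂ = c^(d_q) mod q: c ≡ 18 (mod 19), and 18^17 mod 19 = 18.
h = q_inv·(m₁ − m₂) mod p = 34·(36 − 18) mod 43 = 10.
m = m₂ + h·q = 18 + 10·19 = 208.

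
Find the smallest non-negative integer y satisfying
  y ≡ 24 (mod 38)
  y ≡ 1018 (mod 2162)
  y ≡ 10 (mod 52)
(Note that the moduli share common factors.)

Combine the congruences pairwise.
gcd(38, 2162) = 2 and 2 | (1018 − 24), so the pair is consistent; merging gives y ≡ 24800 (mod 41078), where 41078 = lcm(38, 2162).
gcd(41078, 52) = 2 and 2 | (10 − 24800), so the pair is consistent; merging gives y ≡ 805282 (mod 1068028), where 1068028 = lcm(41078, 52).
The solution is unique modulo lcm(38, 2162, 52) = 1068028.

805282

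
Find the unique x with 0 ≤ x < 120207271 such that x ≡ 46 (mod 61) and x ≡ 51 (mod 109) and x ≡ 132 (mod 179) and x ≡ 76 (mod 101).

The moduli are pairwise coprime; N = 61·109·179·101 = 120207271.
N/61 = 1970611; 1970611 ≡ 6 (mod 61); 6·51 ≡ 1, so inverse 51.
N/109 = 1102819; 1102819 ≡ 66 (mod 109); 66·38 ≡ 1, so inverse 38.
N/179 = 671549; 671549 ≡ 120 (mod 179); 120·91 ≡ 1, so inverse 91.
N/101 = 1190171; 1190171 ≡ 88 (mod 101); 88·31 ≡ 1, so inverse 31.
x ≡ 46·1970611·51 + 51·1102819·38 + 132·671549·91 + 76·1190171·31 = 17631006092.
17631006092 mod 120207271 = 80744526.

80744526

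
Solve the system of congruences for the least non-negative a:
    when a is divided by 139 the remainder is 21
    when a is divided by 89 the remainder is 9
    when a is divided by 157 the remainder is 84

1276180

The moduli are pairwise coprime; N = 139·89·157 = 1942247.
N/139 = 13973; 13973 ≡ 73 (mod 139); 73·40 ≡ 1, so inverse 40.
N/89 = 21823; 21823 ≡ 18 (mod 89); 18·5 ≡ 1, so inverse 5.
N/157 = 12371; 12371 ≡ 125 (mod 157); 125·103 ≡ 1, so inverse 103.
a ≡ 21·13973·40 + 9·21823·5 + 84·12371·103 = 119753247.
119753247 mod 1942247 = 1276180.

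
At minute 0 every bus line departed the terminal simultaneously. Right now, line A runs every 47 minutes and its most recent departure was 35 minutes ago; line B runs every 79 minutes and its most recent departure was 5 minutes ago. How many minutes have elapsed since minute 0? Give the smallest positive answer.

From t ≡ 35 (mod 47) write t = 35 + 47s. Substituting into t ≡ 5 (mod 79) gives 47s ≡ 49 (mod 79), and since 47⁻¹ ≡ 37 (mod 79), s ≡ 75. Hence t ≡ 35 + 47·75 = 3560 (mod 3713).

3560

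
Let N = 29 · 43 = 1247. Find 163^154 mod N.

724

Mod 29: 163 ≡ 18; by Fermat, exponent reduces to 154 mod 28 = 14; 18^14 ≡ 28 (mod 29).
Mod 43: 163 ≡ 34; by Fermat, exponent reduces to 154 mod 42 = 28; 34^28 ≡ 36 (mod 43).
Combine by CRT: x ≡ 28 (mod 29), x ≡ 36 (mod 43) ⇒ x ≡ 724 (mod 1247).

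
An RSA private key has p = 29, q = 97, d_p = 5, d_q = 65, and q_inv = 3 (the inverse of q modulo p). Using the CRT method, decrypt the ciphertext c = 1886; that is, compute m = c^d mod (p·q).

m₁ = c^(d_p) mod p: c ≡ 1 (mod 29), and 1^5 mod 29 = 1.
m₂ = c^(d_q) mod q: c ≡ 43 (mod 97), and 43^65 mod 97 = 4.
h = q_inv·(m₁ − m₂) mod p = 3·(1 − 4) mod 29 = 20.
m = m₂ + h·q = 4 + 20·97 = 1944.

1944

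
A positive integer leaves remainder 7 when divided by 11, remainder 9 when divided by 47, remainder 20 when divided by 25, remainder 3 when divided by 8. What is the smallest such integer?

The moduli are pairwise coprime; N = 11·47·25·8 = 103400.
N/11 = 9400; 9400 ≡ 6 (mod 11); 6·2 ≡ 1, so inverse 2.
N/47 = 2200; 2200 ≡ 38 (mod 47); 38·26 ≡ 1, so inverse 26.
N/25 = 4136; 4136 ≡ 11 (mod 25); 11·16 ≡ 1, so inverse 16.
N/8 = 12925; 12925 ≡ 5 (mod 8); 5·5 ≡ 1, so inverse 5.
m ≡ 7·9400·2 + 9·2200·26 + 20·4136·16 + 3·12925·5 = 2163795.
2163795 mod 103400 = 95795.

95795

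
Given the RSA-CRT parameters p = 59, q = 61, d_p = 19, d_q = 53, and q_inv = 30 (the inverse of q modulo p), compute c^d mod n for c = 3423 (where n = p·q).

532

m₁ = c^(d_p) mod p: c ≡ 1 (mod 59), and 1^19 mod 59 = 1.
m₂ = c^(d_q) mod q: c ≡ 7 (mod 61), and 7^53 mod 61 = 44.
h = q_inv·(m₁ − m₂) mod p = 30·(1 − 44) mod 59 = 8.
m = m₂ + h·q = 44 + 8·61 = 532.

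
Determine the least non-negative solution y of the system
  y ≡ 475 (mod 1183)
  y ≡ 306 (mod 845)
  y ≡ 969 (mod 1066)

gcd(1183, 845) = 169 and 169 | (306 − 475), so the pair is consistent; merging gives y ≡ 2841 (mod 5915), where 5915 = lcm(1183, 845).
gcd(5915, 1066) = 13 and 13 | (969 − 2841), so the pair is consistent; merging gives y ≡ 274931 (mod 485030), where 485030 = lcm(5915, 1066).
The solution is unique modulo lcm(1183, 845, 1066) = 485030.

274931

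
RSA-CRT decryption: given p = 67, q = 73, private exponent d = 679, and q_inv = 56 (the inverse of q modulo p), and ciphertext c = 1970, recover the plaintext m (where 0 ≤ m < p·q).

1532

d_p = d mod (p−1) = 679 mod 66 = 19; d_q = d mod (q−1) = 31.
m₁ = c^(d_p) mod p: c ≡ 27 (mod 67), and 27^19 mod 67 = 58.
m₂ = c^(d_q) mod q: c ≡ 72 (mod 73), and 72^31 mod 73 = 72.
h = q_inv·(m₁ − m₂) mod p = 56·(58 − 72) mod 67 = 20.
m = m₂ + h·q = 72 + 20·73 = 1532.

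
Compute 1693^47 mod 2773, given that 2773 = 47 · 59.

Mod 47: 1693 ≡ 1; by Fermat, exponent reduces to 47 mod 46 = 1; 1^1 ≡ 1 (mod 47).
Mod 59: 1693 ≡ 41; 41^47 ≡ 28 (mod 59).
Combine by CRT: x ≡ 1 (mod 47), x ≡ 28 (mod 59) ⇒ x ≡ 1975 (mod 2773).

1975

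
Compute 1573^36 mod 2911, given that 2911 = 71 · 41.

1480

Mod 71: 1573 ≡ 11; 11^36 ≡ 60 (mod 71).
Mod 41: 1573 ≡ 15; 15^36 ≡ 4 (mod 41).
Combine by CRT: x ≡ 60 (mod 71), x ≡ 4 (mod 41) ⇒ x ≡ 1480 (mod 2911).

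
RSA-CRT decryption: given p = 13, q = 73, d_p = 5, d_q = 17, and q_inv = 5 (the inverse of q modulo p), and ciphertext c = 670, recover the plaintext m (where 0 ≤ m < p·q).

245

m₁ = c^(d_p) mod p: c ≡ 7 (mod 13), and 7^5 mod 13 = 11.
m₂ = c^(d_q) mod q: c ≡ 13 (mod 73), and 13^17 mod 73 = 26.
h = q_inv·(m₁ − m₂) mod p = 5·(11 − 26) mod 13 = 3.
m = m₂ + h·q = 26 + 3·73 = 245.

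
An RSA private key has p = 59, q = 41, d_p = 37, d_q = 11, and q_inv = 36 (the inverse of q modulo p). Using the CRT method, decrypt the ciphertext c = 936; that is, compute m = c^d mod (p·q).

1864

m₁ = c^(d_p) mod p: c ≡ 51 (mod 59), and 51^37 mod 59 = 35.
m₂ = c^(d_q) mod q: c ≡ 34 (mod 41), and 34^11 mod 41 = 19.
h = q_inv·(m₁ − m₂) mod p = 36·(35 − 19) mod 59 = 45.
m = m₂ + h·q = 19 + 45·41 = 1864.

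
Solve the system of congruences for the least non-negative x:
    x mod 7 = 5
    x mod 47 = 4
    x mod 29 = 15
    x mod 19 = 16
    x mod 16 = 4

377508

Combine the congruences pairwise.
From x ≡ 5 (mod 7) write x = 5 + 7t. Substituting into x ≡ 4 (mod 47) gives 7t ≡ 46 (mod 47), and since 7⁻¹ ≡ 27 (mod 47), t ≡ 20. Hence x ≡ 5 + 7·20 = 145 (mod 329).
From x ≡ 145 (mod 329) write x = 145 + 329t. Substituting into x ≡ 15 (mod 29) gives 329t ≡ 15 (mod 29), and since 10⁻¹ ≡ 3 (mod 29), t ≡ 16. Hence x ≡ 145 + 329·16 = 5409 (mod 9541).
From x ≡ 5409 (mod 9541) write x = 5409 + 9541t. Substituting into x ≡ 16 (mod 19) gives 9541t ≡ 3 (mod 19), and since 3⁻¹ ≡ 13 (mod 19), t ≡ 1. Hence x ≡ 5409 + 9541·1 = 14950 (mod 181279).
From x ≡ 14950 (mod 181279) write x = 14950 + 181279t. Substituting into x ≡ 4 (mod 16) gives 181279t ≡ 14 (mod 16), and since 15⁻¹ ≡ 15 (mod 16), t ≡ 2. Hence x ≡ 14950 + 181279·2 = 377508 (mod 2900464).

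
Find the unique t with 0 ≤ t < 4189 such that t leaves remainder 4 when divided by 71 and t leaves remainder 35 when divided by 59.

From t ≡ 4 (mod 71) write t = 4 + 71s. Substituting into t ≡ 35 (mod 59) gives 71s ≡ 31 (mod 59), and since 12⁻¹ ≡ 5 (mod 59), s ≡ 37. Hence t ≡ 4 + 71·37 = 2631 (mod 4189).

2631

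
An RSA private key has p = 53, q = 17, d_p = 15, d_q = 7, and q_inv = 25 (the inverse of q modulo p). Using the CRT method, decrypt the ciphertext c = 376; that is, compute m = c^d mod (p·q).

m₁ = c^(d_p) mod p: c ≡ 5 (mod 53), and 5^15 mod 53 = 45.
m₂ = c^(d_q) mod q: c ≡ 2 (mod 17), and 2^7 mod 17 = 9.
h = q_inv·(m₁ − m₂) mod p = 25·(45 − 9) mod 53 = 52.
m = m₂ + h·q = 9 + 52·17 = 893.

893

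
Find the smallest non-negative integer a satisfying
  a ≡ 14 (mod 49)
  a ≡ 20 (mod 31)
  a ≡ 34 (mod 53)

From a ≡ 14 (mod 49) write a = 14 + 49t. Substituting into a ≡ 20 (mod 31) gives 49t ≡ 6 (mod 31), and since 18⁻¹ ≡ 19 (mod 31), t ≡ 21. Hence a ≡ 14 + 49·21 = 1043 (mod 1519).
From a ≡ 1043 (mod 1519) write a = 1043 + 1519t. Substituting into a ≡ 34 (mod 53) gives 1519t ≡ 51 (mod 53), and since 35⁻¹ ≡ 50 (mod 53), t ≡ 6. Hence a ≡ 1043 + 1519·6 = 10157 (mod 80507).

10157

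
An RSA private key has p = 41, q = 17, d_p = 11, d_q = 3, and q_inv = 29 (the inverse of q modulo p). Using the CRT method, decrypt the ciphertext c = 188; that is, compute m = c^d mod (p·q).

m₁ = c^(d_p) mod p: c ≡ 24 (mod 41), and 24^11 mod 41 = 30.
m₂ = c^(d_q) mod q: c ≡ 1 (mod 17), and 1^3 mod 17 = 1.
h = q_inv·(m₁ − m₂) mod p = 29·(30 − 1) mod 41 = 21.
m = m₂ + h·q = 1 + 21·17 = 358.

358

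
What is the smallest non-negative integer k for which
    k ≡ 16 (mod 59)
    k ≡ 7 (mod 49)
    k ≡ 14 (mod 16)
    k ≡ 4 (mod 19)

17598

The moduli are pairwise coprime; N = 59·49·16·19 = 878864.
N/59 = 14896; 14896 ≡ 28 (mod 59); 28·19 ≡ 1, so inverse 19.
N/49 = 17936; 17936 ≡ 2 (mod 49); 2·25 ≡ 1, so inverse 25.
N/16 = 54929; 54929 ≡ 1 (mod 16), inverse 1.
N/19 = 46256; 46256 ≡ 10 (mod 19); 10·2 ≡ 1, so inverse 2.
k ≡ 16·14896·19 + 7·17936·25 + 14·54929·1 + 4·46256·2 = 8806238.
8806238 mod 878864 = 17598.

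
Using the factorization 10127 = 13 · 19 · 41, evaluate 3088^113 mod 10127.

Mod 13: 3088 ≡ 7; by Fermat, exponent reduces to 113 mod 12 = 5; 7^5 ≡ 11 (mod 13).
Mod 19: 3088 ≡ 10; by Fermat, exponent reduces to 113 mod 18 = 5; 10^5 ≡ 3 (mod 19).
Mod 41: 3088 ≡ 13; by Fermat, exponent reduces to 113 mod 40 = 33; 13^33 ≡ 30 (mod 41).
Combine by CRT: x ≡ 11 (mod 13), x ≡ 3 (mod 19), x ≡ 30 (mod 41) ⇒ x ≡ 440 (mod 10127).

440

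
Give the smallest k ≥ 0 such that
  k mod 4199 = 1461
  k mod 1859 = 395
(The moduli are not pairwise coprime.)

446555

Combine the congruences pairwise.
gcd(4199, 1859) = 13 and 13 | (395 − 1461), so the pair is consistent; merging gives k ≡ 446555 (mod 600457), where 600457 = lcm(4199, 1859).
The solution is unique modulo lcm(4199, 1859) = 600457.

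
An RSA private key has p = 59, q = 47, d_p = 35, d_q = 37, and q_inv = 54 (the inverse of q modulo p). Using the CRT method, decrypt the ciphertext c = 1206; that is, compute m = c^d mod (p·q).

2219

m₁ = c^(d_p) mod p: c ≡ 26 (mod 59), and 26^35 mod 59 = 36.
m₂ = c^(d_q) mod q: c ≡ 31 (mod 47), and 31^37 mod 47 = 10.
h = q_inv·(m₁ − m₂) mod p = 54·(36 − 10) mod 59 = 47.
m = m₂ + h·q = 10 + 47·47 = 2219.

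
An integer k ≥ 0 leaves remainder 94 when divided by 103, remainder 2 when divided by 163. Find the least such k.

4729

From k ≡ 94 (mod 103) write k = 94 + 103t. Substituting into k ≡ 2 (mod 163) gives 103t ≡ 71 (mod 163), and since 103⁻¹ ≡ 19 (mod 163), t ≡ 45. Hence k ≡ 94 + 103·45 = 4729 (mod 16789).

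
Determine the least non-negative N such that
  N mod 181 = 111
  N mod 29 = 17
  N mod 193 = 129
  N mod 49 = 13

From N ≡ 111 (mod 181) write N = 111 + 181t. Substituting into N ≡ 17 (mod 29) gives 181t ≡ 22 (mod 29), and since 7⁻¹ ≡ 25 (mod 29), t ≡ 28. Hence N ≡ 111 + 181·28 = 5179 (mod 5249).
From N ≡ 5179 (mod 5249) write N = 5179 + 5249t. Substituting into N ≡ 129 (mod 193) gives 5249t ≡ 161 (mod 193), and since 38⁻¹ ≡ 127 (mod 193), t ≡ 182. Hence N ≡ 5179 + 5249·182 = 960497 (mod 1013057).
From N ≡ 960497 (mod 1013057) write N = 960497 + 1013057t. Substituting into N ≡ 13 (mod 49) gives 1013057t ≡ 14 (mod 49), and since 31⁻¹ ≡ 19 (mod 49), t ≡ 21. Hence N ≡ 960497 + 1013057·21 = 22234694 (mod 49639793).

22234694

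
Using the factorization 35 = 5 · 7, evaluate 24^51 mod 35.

34

Mod 5: 24 ≡ 4; by Fermat, exponent reduces to 51 mod 4 = 3; 4^3 ≡ 4 (mod 5).
Mod 7: 24 ≡ 3; by Fermat, exponent reduces to 51 mod 6 = 3; 3^3 ≡ 6 (mod 7).
Combine by CRT: x ≡ 4 (mod 5), x ≡ 6 (mod 7) ⇒ x ≡ 34 (mod 35).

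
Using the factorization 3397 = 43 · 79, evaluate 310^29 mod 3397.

Mod 43: 310 ≡ 9; 9^29 ≡ 23 (mod 43).
Mod 79: 310 ≡ 73; 73^29 ≡ 49 (mod 79).
Combine by CRT: x ≡ 23 (mod 43), x ≡ 49 (mod 79) ⇒ x ≡ 1313 (mod 3397).

1313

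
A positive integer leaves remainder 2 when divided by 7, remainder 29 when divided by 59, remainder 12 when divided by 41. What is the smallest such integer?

The moduli are pairwise coprime; N = 7·59·41 = 16933.
N/7 = 2419; 2419 ≡ 4 (mod 7); 4·2 ≡ 1, so inverse 2.
N/59 = 287; 287 ≡ 51 (mod 59); 51·22 ≡ 1, so inverse 22.
N/41 = 413; 413 ≡ 3 (mod 41); 3·14 ≡ 1, so inverse 14.
a ≡ 2·2419·2 + 29·287·22 + 12·413·14 = 262166.
262166 mod 16933 = 8171.

8171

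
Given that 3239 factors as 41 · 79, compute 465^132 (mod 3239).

Mod 41: 465 ≡ 14; by Fermat, exponent reduces to 132 mod 40 = 12; 14^12 ≡ 40 (mod 41).
Mod 79: 465 ≡ 70; by Fermat, exponent reduces to 132 mod 78 = 54; 70^54 ≡ 46 (mod 79).
Combine by CRT: x ≡ 40 (mod 41), x ≡ 46 (mod 79) ⇒ x ≡ 204 (mod 3239).

204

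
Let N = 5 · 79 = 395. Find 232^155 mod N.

Mod 5: 232 ≡ 2; by Fermat, exponent reduces to 155 mod 4 = 3; 2^3 ≡ 3 (mod 5).
Mod 79: 232 ≡ 74; by Fermat, exponent reduces to 155 mod 78 = 77; 74^77 ≡ 63 (mod 79).
Combine by CRT: x ≡ 3 (mod 5), x ≡ 63 (mod 79) ⇒ x ≡ 63 (mod 395).

63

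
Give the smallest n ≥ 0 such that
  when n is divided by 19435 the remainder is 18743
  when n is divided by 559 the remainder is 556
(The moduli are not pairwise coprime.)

Combine the congruences pairwise.
gcd(19435, 559) = 13 and 13 | (556 − 18743), so the pair is consistent; merging gives n ≡ 815578 (mod 835705), where 835705 = lcm(19435, 559).
The solution is unique modulo lcm(19435, 559) = 835705.

815578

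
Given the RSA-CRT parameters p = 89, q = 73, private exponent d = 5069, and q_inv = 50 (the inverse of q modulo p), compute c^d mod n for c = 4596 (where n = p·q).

2312

d_p = d mod (p−1) = 5069 mod 88 = 53; d_q = d mod (q−1) = 29.
m₁ = c^(d_p) mod p: c ≡ 57 (mod 89), and 57^53 mod 89 = 87.
m₂ = c^(d_q) mod q: c ≡ 70 (mod 73), and 70^29 mod 73 = 49.
h = q_inv·(m₁ − m₂) mod p = 50·(87 − 49) mod 89 = 31.
m = m₂ + h·q = 49 + 31·73 = 2312.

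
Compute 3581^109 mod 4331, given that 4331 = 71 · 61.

189

Mod 71: 3581 ≡ 31; by Fermat, exponent reduces to 109 mod 70 = 39; 31^39 ≡ 47 (mod 71).
Mod 61: 3581 ≡ 43; by Fermat, exponent reduces to 109 mod 60 = 49; 43^49 ≡ 6 (mod 61).
Combine by CRT: x ≡ 47 (mod 71), x ≡ 6 (mod 61) ⇒ x ≡ 189 (mod 4331).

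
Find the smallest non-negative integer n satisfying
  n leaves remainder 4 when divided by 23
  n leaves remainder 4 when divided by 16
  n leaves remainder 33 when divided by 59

14724

From n ≡ 4 (mod 23) write n = 4 + 23t. Substituting into n ≡ 4 (mod 16) gives 23t ≡ 0 (mod 16), and since 7⁻¹ ≡ 7 (mod 16), t ≡ 0. Hence n ≡ 4 + 23·0 = 4 (mod 368).
From n ≡ 4 (mod 368) write n = 4 + 368t. Substituting into n ≡ 33 (mod 59) gives 368t ≡ 29 (mod 59), and since 14⁻¹ ≡ 38 (mod 59), t ≡ 40. Hence n ≡ 4 + 368·40 = 14724 (mod 21712).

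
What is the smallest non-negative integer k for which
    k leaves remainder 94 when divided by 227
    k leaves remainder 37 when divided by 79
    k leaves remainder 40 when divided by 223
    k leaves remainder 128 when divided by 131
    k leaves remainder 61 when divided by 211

80788860395

From k ≡ 94 (mod 227) write k = 94 + 227t. Substituting into k ≡ 37 (mod 79) gives 227t ≡ 22 (mod 79), and since 69⁻¹ ≡ 71 (mod 79), t ≡ 61. Hence k ≡ 94 + 227·61 = 13941 (mod 17933).
From k ≡ 13941 (mod 17933) write k = 13941 + 17933t. Substituting into k ≡ 40 (mod 223) gives 17933t ≡ 148 (mod 223), and since 93⁻¹ ≡ 12 (mod 223), t ≡ 215. Hence k ≡ 13941 + 17933·215 = 3869536 (mod 3999059).
From k ≡ 3869536 (mod 3999059) write k = 3869536 + 3999059t. Substituting into k ≡ 128 (mod 131) gives 3999059t ≡ 70 (mod 131), and since 22⁻¹ ≡ 6 (mod 131), t ≡ 27. Hence k ≡ 3869536 + 3999059·27 = 111844129 (mod 523876729).
From k ≡ 111844129 (mod 523876729) write k = 111844129 + 523876729t. Substituting into k ≡ 61 (mod 211) gives 523876729t ≡ 69 (mod 211), and since 21⁻¹ ≡ 201 (mod 211), t ≡ 154. Hence k ≡ 111844129 + 523876729·154 = 80788860395 (mod 110537989819).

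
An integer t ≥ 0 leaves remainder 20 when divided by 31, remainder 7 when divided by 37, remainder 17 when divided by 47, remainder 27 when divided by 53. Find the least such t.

The moduli are pairwise coprime; N = 31·37·47·53 = 2857177.
N/31 = 92167; 92167 ≡ 4 (mod 31); 4·8 ≡ 1, so inverse 8.
N/37 = 77221; 77221 ≡ 2 (mod 37); 2·19 ≡ 1, so inverse 19.
N/47 = 60791; 60791 ≡ 20 (mod 47); 20·40 ≡ 1, so inverse 40.
N/53 = 53909; 53909 ≡ 8 (mod 53); 8·20 ≡ 1, so inverse 20.
t ≡ 20·92167·8 + 7·77221·19 + 17·60791·40 + 27·53909·20 = 95465853.
95465853 mod 2857177 = 1179012.

1179012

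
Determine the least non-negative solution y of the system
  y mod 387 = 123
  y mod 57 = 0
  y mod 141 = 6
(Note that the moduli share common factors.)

5928

Combine the congruences pairwise.
gcd(387, 57) = 3 and 3 | (0 − 123), so the pair is consistent; merging gives y ≡ 5928 (mod 7353), where 7353 = lcm(387, 57).
gcd(7353, 141) = 3 and 3 | (6 − 5928), so the pair is consistent; merging gives y ≡ 5928 (mod 345591), where 345591 = lcm(7353, 141).
The solution is unique modulo lcm(387, 57, 141) = 345591.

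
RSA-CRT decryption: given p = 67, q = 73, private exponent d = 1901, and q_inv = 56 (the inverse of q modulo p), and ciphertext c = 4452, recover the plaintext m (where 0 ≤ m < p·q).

d_p = d mod (p−1) = 1901 mod 66 = 53; d_q = d mod (q−1) = 29.
m₁ = c^(d_p) mod p: c ≡ 30 (mod 67), and 30^53 mod 67 = 38.
m₂ = c^(d_q) mod q: c ≡ 72 (mod 73), and 72^29 mod 73 = 72.
h = q_inv·(m₁ − m₂) mod p = 56·(38 − 72) mod 67 = 39.
m = m₂ + h·q = 72 + 39·73 = 2919.

2919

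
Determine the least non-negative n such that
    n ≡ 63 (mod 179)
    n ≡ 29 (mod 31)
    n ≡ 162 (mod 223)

348934

The moduli are pairwise coprime; M = 179·31·223 = 1237427.
M/179 = 6913; 6913 ≡ 111 (mod 179); 111·50 ≡ 1, so inverse 50.
M/31 = 39917; 39917 ≡ 20 (mod 31); 20·14 ≡ 1, so inverse 14.
M/223 = 5549; 5549 ≡ 197 (mod 223); 197·60 ≡ 1, so inverse 60.
n ≡ 63·6913·50 + 29·39917·14 + 162·5549·60 = 91918532.
91918532 mod 1237427 = 348934.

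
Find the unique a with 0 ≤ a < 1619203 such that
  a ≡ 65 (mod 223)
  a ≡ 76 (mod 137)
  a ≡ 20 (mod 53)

902769

The moduli are pairwise coprime; N = 223·137·53 = 1619203.
N/223 = 7261; 7261 ≡ 125 (mod 223); 125·157 ≡ 1, so inverse 157.
N/137 = 11819; 11819 ≡ 37 (mod 137); 37·100 ≡ 1, so inverse 100.
N/53 = 30551; 30551 ≡ 23 (mod 53); 23·30 ≡ 1, so inverse 30.
a ≡ 65·7261·157 + 76·11819·100 + 20·30551·30 = 182253505.
182253505 mod 1619203 = 902769.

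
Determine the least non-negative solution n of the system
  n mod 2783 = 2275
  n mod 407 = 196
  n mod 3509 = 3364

gcd(2783, 407) = 11 and 11 | (196 − 2275), so the pair is consistent; merging gives n ≡ 38454 (mod 102971), where 102971 = lcm(2783, 407).
gcd(102971, 3509) = 121 and 121 | (3364 − 38454), so the pair is consistent; merging gives n ≡ 38454 (mod 2986159), where 2986159 = lcm(102971, 3509).
The solution is unique modulo lcm(2783, 407, 3509) = 2986159.

38454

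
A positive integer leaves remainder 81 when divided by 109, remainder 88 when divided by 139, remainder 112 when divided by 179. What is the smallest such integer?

233886

Combine the congruences pairwise.
From t ≡ 81 (mod 109) write t = 81 + 109s. Substituting into t ≡ 88 (mod 139) gives 109s ≡ 7 (mod 139), and since 109⁻¹ ≡ 88 (mod 139), s ≡ 60. Hence t ≡ 81 + 109·60 = 6621 (mod 15151).
From t ≡ 6621 (mod 15151) write t = 6621 + 15151s. Substituting into t ≡ 112 (mod 179) gives 15151s ≡ 114 (mod 179), and since 115⁻¹ ≡ 165 (mod 179), s ≡ 15. Hence t ≡ 6621 + 15151·15 = 233886 (mod 2712029).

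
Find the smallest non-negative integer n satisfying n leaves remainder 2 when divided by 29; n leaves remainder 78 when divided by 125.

3453

From n ≡ 2 (mod 29) write n = 2 + 29t. Substituting into n ≡ 78 (mod 125) gives 29t ≡ 76 (mod 125), and since 29⁻¹ ≡ 69 (mod 125), t ≡ 119. Hence n ≡ 2 + 29·119 = 3453 (mod 3625).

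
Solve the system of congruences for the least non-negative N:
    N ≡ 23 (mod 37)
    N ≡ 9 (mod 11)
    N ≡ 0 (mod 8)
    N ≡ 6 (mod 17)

23296

Combine the congruences pairwise.
From N ≡ 23 (mod 37) write N = 23 + 37t. Substituting into N ≡ 9 (mod 11) gives 37t ≡ 8 (mod 11), and since 4⁻¹ ≡ 3 (mod 11), t ≡ 2. Hence N ≡ 23 + 37·2 = 97 (mod 407).
From N ≡ 97 (mod 407) write N = 97 + 407t. Substituting into N ≡ 0 (mod 8) gives 407t ≡ 7 (mod 8), and since 7⁻¹ ≡ 7 (mod 8), t ≡ 1. Hence N ≡ 97 + 407·1 = 504 (mod 3256).
From N ≡ 504 (mod 3256) write N = 504 + 3256t. Substituting into N ≡ 6 (mod 17) gives 3256t ≡ 12 (mod 17), and since 9⁻¹ ≡ 2 (mod 17), t ≡ 7. Hence N ≡ 504 + 3256·7 = 23296 (mod 55352).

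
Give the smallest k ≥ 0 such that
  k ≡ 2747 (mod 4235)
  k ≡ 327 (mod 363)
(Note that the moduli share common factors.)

11217

Combine the congruences pairwise.
gcd(4235, 363) = 121 and 121 | (327 − 2747), so the pair is consistent; merging gives k ≡ 11217 (mod 12705), where 12705 = lcm(4235, 363).
The solution is unique modulo lcm(4235, 363) = 12705.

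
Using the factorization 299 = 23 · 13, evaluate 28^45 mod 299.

5

Mod 23: 28 ≡ 5; by Fermat, exponent reduces to 45 mod 22 = 1; 5^1 ≡ 5 (mod 23).
Mod 13: 28 ≡ 2; by Fermat, exponent reduces to 45 mod 12 = 9; 2^9 ≡ 5 (mod 13).
Combine by CRT: x ≡ 5 (mod 23), x ≡ 5 (mod 13) ⇒ x ≡ 5 (mod 299).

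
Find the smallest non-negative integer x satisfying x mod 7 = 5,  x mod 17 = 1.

103

From x ≡ 5 (mod 7) write x = 5 + 7t. Substituting into x ≡ 1 (mod 17) gives 7t ≡ 13 (mod 17), and since 7⁻¹ ≡ 5 (mod 17), t ≡ 14. Hence x ≡ 5 + 7·14 = 103 (mod 119).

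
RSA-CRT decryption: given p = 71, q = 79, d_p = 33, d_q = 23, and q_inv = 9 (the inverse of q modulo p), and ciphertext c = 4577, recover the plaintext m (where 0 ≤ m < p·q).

423

m₁ = c^(d_p) mod p: c ≡ 33 (mod 71), and 33^33 mod 71 = 68.
m₂ = c^(d_q) mod q: c ≡ 74 (mod 79), and 74^23 mod 79 = 28.
h = q_inv·(m₁ − m₂) mod p = 9·(68 − 28) mod 71 = 5.
m = m₂ + h·q = 28 + 5·79 = 423.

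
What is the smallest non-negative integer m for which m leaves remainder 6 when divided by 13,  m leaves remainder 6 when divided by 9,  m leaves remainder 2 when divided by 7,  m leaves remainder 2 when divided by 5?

The moduli are pairwise coprime; N = 13·9·7·5 = 4095.
N/13 = 315; 315 ≡ 3 (mod 13); 3·9 ≡ 1, so inverse 9.
N/9 = 455; 455 ≡ 5 (mod 9); 5·2 ≡ 1, so inverse 2.
N/7 = 585; 585 ≡ 4 (mod 7); 4·2 ≡ 1, so inverse 2.
N/5 = 819; 819 ≡ 4 (mod 5); 4·4 ≡ 1, so inverse 4.
m ≡ 6·315·9 + 6·455·2 + 2·585·2 + 2·819·4 = 31362.
31362 mod 4095 = 2697.

2697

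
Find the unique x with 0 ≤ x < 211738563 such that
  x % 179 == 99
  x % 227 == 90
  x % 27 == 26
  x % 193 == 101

Combine the congruences pairwise.
From x ≡ 99 (mod 179) write x = 99 + 179t. Substituting into x ≡ 90 (mod 227) gives 179t ≡ 218 (mod 227), and since 179⁻¹ ≡ 52 (mod 227), t ≡ 213. Hence x ≡ 99 + 179·213 = 38226 (mod 40633).
From x ≡ 38226 (mod 40633) write x = 38226 + 40633t. Substituting into x ≡ 26 (mod 27) gives 40633t ≡ 5 (mod 27), and since 25⁻¹ ≡ 13 (mod 27), t ≡ 11. Hence x ≡ 38226 + 40633·11 = 485189 (mod 1097091).
From x ≡ 485189 (mod 1097091) write x = 485189 + 1097091t. Substituting into x ≡ 101 (mod 193) gives 1097091t ≡ 114 (mod 193), and since 79⁻¹ ≡ 22 (mod 193), t ≡ 192. Hence x ≡ 485189 + 1097091·192 = 211126661 (mod 211738563).

211126661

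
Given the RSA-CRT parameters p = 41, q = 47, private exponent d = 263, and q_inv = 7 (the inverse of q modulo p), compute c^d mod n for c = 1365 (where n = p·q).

d_p = d mod (p−1) = 263 mod 40 = 23; d_q = d mod (q−1) = 33.
m₁ = c^(d_p) mod p: c ≡ 12 (mod 41), and 12^23 mod 41 = 35.
m₂ = c^(d_q) mod q: c ≡ 2 (mod 47), and 2^33 mod 47 = 37.
h = q_inv·(m₁ − m₂) mod p = 7·(35 − 37) mod 41 = 27.
m = m₂ + h·q = 37 + 27·47 = 1306.

1306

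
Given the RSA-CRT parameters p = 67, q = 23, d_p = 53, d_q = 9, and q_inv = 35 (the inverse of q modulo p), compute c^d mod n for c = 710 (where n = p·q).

695

m₁ = c^(d_p) mod p: c ≡ 40 (mod 67), and 40^53 mod 67 = 25.
m₂ = c^(d_q) mod q: c ≡ 20 (mod 23), and 20^9 mod 23 = 5.
h = q_inv·(m₁ − m₂) mod p = 35·(25 − 5) mod 67 = 30.
m = m₂ + h·q = 5 + 30·23 = 695.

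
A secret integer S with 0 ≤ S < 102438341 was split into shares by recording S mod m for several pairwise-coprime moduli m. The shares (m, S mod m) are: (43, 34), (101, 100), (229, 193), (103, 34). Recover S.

Combine the congruences pairwise.
From S ≡ 34 (mod 43) write S = 34 + 43t. Substituting into S ≡ 100 (mod 101) gives 43t ≡ 66 (mod 101), and since 43⁻¹ ≡ 47 (mod 101), t ≡ 72. Hence S ≡ 34 + 43·72 = 3130 (mod 4343).
From S ≡ 3130 (mod 4343) write S = 3130 + 4343t. Substituting into S ≡ 193 (mod 229) gives 4343t ≡ 40 (mod 229), and since 221⁻¹ ≡ 143 (mod 229), t ≡ 224. Hence S ≡ 3130 + 4343·224 = 975962 (mod 994547).
From S ≡ 975962 (mod 994547) write S = 975962 + 994547t. Substituting into S ≡ 34 (mod 103) gives 994547t ≡ 100 (mod 103), and since 82⁻¹ ≡ 49 (mod 103), t ≡ 59. Hence S ≡ 975962 + 994547·59 = 59654235 (mod 102438341).

59654235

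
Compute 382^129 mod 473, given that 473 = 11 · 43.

348

Mod 11: 382 ≡ 8; by Fermat, exponent reduces to 129 mod 10 = 9; 8^9 ≡ 7 (mod 11).
Mod 43: 382 ≡ 38; by Fermat, exponent reduces to 129 mod 42 = 3; 38^3 ≡ 4 (mod 43).
Combine by CRT: x ≡ 7 (mod 11), x ≡ 4 (mod 43) ⇒ x ≡ 348 (mod 473).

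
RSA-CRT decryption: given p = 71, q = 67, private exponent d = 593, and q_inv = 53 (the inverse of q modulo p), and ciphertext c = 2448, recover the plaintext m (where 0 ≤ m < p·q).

d_p = d mod (p−1) = 593 mod 70 = 33; d_q = d mod (q−1) = 65.
m₁ = c^(d_p) mod p: c ≡ 34 (mod 71), and 34^33 mod 71 = 39.
m₂ = c^(d_q) mod q: c ≡ 36 (mod 67), and 36^65 mod 67 = 54.
h = q_inv·(m₁ − m₂) mod p = 53·(39 − 54) mod 71 = 57.
m = m₂ + h·q = 54 + 57·67 = 3873.

3873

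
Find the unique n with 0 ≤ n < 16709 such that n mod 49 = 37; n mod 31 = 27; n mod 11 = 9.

The moduli are pairwise coprime; M = 49·31·11 = 16709.
M/49 = 341; 341 ≡ 47 (mod 49); 47·24 ≡ 1, so inverse 24.
M/31 = 539; 539 ≡ 12 (mod 31); 12·13 ≡ 1, so inverse 13.
M/11 = 1519; 1519 ≡ 1 (mod 11), inverse 1.
n ≡ 37·341·24 + 27·539·13 + 9·1519·1 = 505668.
505668 mod 16709 = 4398.

4398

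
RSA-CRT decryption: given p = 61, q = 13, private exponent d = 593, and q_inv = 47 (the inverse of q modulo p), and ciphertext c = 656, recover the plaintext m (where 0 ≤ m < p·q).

d_p = d mod (p−1) = 593 mod 60 = 53; d_q = d mod (q−1) = 5.
m₁ = c^(d_p) mod p: c ≡ 46 (mod 61), and 46^53 mod 61 = 36.
m₂ = c^(d_q) mod q: c ≡ 6 (mod 13), and 6^5 mod 13 = 2.
h = q_inv·(m₁ − m₂) mod p = 47·(36 − 2) mod 61 = 12.
m = m₂ + h·q = 2 + 12·13 = 158.

158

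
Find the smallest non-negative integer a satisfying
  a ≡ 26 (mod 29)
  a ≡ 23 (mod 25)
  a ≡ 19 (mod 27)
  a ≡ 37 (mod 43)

The moduli are pairwise coprime; N = 29·25·27·43 = 841725.
N/29 = 29025; 29025 ≡ 25 (mod 29); 25·7 ≡ 1, so inverse 7.
N/25 = 33669; 33669 ≡ 19 (mod 25); 19·4 ≡ 1, so inverse 4.
N/27 = 31175; 31175 ≡ 17 (mod 27); 17·8 ≡ 1, so inverse 8.
N/43 = 19575; 19575 ≡ 10 (mod 43); 10·13 ≡ 1, so inverse 13.
a ≡ 26·29025·7 + 23·33669·4 + 19·31175·8 + 37·19575·13 = 22534273.
22534273 mod 841725 = 649423.

649423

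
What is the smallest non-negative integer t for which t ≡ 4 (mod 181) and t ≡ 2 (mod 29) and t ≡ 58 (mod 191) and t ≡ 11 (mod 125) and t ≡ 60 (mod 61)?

2152437886

From t ≡ 4 (mod 181) write t = 4 + 181s. Substituting into t ≡ 2 (mod 29) gives 181s ≡ 27 (mod 29), and since 7⁻¹ ≡ 25 (mod 29), s ≡ 8. Hence t ≡ 4 + 181·8 = 1452 (mod 5249).
From t ≡ 1452 (mod 5249) write t = 1452 + 5249s. Substituting into t ≡ 58 (mod 191) gives 5249s ≡ 134 (mod 191), and since 92⁻¹ ≡ 27 (mod 191), s ≡ 180. Hence t ≡ 1452 + 5249·180 = 946272 (mod 1002559).
From t ≡ 946272 (mod 1002559) write t = 946272 + 1002559s. Substituting into t ≡ 11 (mod 125) gives 1002559s ≡ 114 (mod 125), and since 59⁻¹ ≡ 89 (mod 125), s ≡ 21. Hence t ≡ 946272 + 1002559·21 = 22000011 (mod 125319875).
From t ≡ 22000011 (mod 125319875) write t = 22000011 + 125319875s. Substituting into t ≡ 60 (mod 61) gives 125319875s ≡ 4 (mod 61), and since 11⁻¹ ≡ 50 (mod 61), s ≡ 17. Hence t ≡ 22000011 + 125319875·17 = 2152437886 (mod 7644512375).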